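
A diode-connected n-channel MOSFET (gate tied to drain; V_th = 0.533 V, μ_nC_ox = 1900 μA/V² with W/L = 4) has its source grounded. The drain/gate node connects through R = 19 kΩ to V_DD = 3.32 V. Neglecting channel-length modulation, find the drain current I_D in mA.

I_D = 0.137 mA

With gate tied to drain, V_GS = V_DS ≥ V_GS − V_th, so the device is in saturation.
k_n = μ_nC_ox · (W/L) = 7.6 mA/V².
KCL at the drain: ½ k_n (V_GS − V_th)² = (V_DD − V_GS)/R.
Let x = V_GS − 0.533. Then 72.2 x² + x − 2.787 = 0, giving x = 0.19 V (positive root), so V_GS = 0.723 V.
I_D = (V_DD − V_GS)/R = (3.32 − 0.723) / 19 = 0.137 mA.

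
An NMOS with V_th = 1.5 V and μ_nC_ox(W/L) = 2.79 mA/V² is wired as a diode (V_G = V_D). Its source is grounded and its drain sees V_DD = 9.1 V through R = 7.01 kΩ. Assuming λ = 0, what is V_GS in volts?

With gate tied to drain, V_GS = V_DS ≥ V_GS − V_th, so the device is in saturation.
KCL at the drain: ½ k_n (V_GS − V_th)² = (V_DD − V_GS)/R.
Let x = V_GS − 1.5. Then 9.78 x² + x − 7.6 = 0, giving x = 0.832 V (positive root), so V_GS = 2.33 V.
I_D = (V_DD − V_GS)/R = (9.1 − 2.33) / 7.01 = 0.965 mA.

V_GS = 2.33 V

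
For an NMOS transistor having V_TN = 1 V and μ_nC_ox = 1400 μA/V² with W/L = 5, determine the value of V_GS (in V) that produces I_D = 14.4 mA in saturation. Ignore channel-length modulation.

k_n = μ_nC_ox · (W/L) = 7 mA/V².
In saturation I_D = ½ k_n (V_GS − V_TN)², so V_GS − V_TN = √(2 I_D / k_n) = √(2 × 14.4 / 7) = 2.03 V.
V_GS = 1 + 2.03 = 3.03 V.

V_GS = 3.03 V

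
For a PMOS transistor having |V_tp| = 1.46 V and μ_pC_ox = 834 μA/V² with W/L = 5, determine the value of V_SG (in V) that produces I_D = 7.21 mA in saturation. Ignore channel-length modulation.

k_p = μ_pC_ox · (W/L) = 4.17 mA/V².
In saturation I_D = ½ k_p (V_SG − |V_tp|)², so V_SG − |V_tp| = √(2 I_D / k_p) = √(2 × 7.21 / 4.17) = 1.86 V.
V_SG = 1.46 + 1.86 = 3.32 V.

V_SG = 3.32 V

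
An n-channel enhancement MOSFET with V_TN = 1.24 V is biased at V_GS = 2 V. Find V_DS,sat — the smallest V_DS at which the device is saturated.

The boundary between triode and saturation is V_DS = V_GS − V_TN = V_ov.
V_ov = 2 − 1.24 = 0.76 V.

V_DS,sat = 0.760 V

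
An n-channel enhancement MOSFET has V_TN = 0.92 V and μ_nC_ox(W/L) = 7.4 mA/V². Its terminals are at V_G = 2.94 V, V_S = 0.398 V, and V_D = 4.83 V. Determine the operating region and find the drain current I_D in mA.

Saturation; I_D = 9.73 mA

V_GS = V_G − V_S = 2.94 − 0.398 = 2.54 V; V_DS = V_D − V_S = 4.83 − 0.398 = 4.43 V.
V_ov = V_GS − V_TN = 2.54 − 0.92 = 1.62 V.
Since V_DS = 4.43 V ≥ V_ov = 1.62 V, the device is in saturation.
I_D = ½ k_n V_ov² = 0.5 × 7.4 × 1.62² = 9.73 mA.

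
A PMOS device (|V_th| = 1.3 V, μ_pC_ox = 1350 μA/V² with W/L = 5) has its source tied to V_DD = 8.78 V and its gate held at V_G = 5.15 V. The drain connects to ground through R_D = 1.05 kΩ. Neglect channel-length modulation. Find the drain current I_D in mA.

V_SG = V_DD − V_G = 8.78 − 5.15 = 3.63 V, so V_ov = 3.63 − 1.3 = 2.33 V.
k_p = μ_pC_ox · (W/L) = 6.75 mA/V².
Assume saturation: I_D = ½ k_p V_ov² = 0.5 × 6.75 × 2.33² = 18.3 mA, giving V_SD = V_DD − I_D R_D = 8.78 − 18.3 × 1.05 = -10.5 V.
But -10.5 V < V_ov = 2.33 V, so the device is actually in triode.
In triode I_D = k_p[V_ov V_SD − ½ V_SD²] and I_D = (V_DD − V_SD)/R_D. Equating: 3.54 V_SD² − 17.51 V_SD + 8.78 = 0, giving V_SD = 0.566 V (the root below V_ov).
I_D = (8.78 − 0.566) / 1.05 = 7.82 mA.

I_D = 7.82 mA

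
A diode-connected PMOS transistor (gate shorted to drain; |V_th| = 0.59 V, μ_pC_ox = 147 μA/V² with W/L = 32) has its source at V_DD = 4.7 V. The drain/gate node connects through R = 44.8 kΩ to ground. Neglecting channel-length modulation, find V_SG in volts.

V_SG = 0.783 V

With gate tied to drain, V_SG = V_SD ≥ V_SG − |V_th|, so the device is in saturation.
k_p = μ_pC_ox · (W/L) = 4.704 mA/V².
KCL at the drain: ½ k_p (V_SG − |V_th|)² = (V_DD − V_SG)/R.
Let x = V_SG − 0.59. Then 105 x² + x − 4.11 = 0, giving x = 0.193 V (positive root), so V_SG = 0.783 V.
I_D = (V_DD − V_SG)/R = (4.7 − 0.783) / 44.8 = 0.0874 mA.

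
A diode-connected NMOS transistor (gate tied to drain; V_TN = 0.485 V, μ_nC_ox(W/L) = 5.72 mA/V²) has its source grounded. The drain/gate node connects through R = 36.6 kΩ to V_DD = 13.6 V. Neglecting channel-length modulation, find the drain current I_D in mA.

I_D = 0.349 mA

With gate tied to drain, V_GS = V_DS ≥ V_GS − V_TN, so the device is in saturation.
KCL at the drain: ½ k_n (V_GS − V_TN)² = (V_DD − V_GS)/R.
Let x = V_GS − 0.485. Then 105 x² + x − 13.12 = 0, giving x = 0.349 V (positive root), so V_GS = 0.834 V.
I_D = (V_DD − V_GS)/R = (13.6 − 0.834) / 36.6 = 0.349 mA.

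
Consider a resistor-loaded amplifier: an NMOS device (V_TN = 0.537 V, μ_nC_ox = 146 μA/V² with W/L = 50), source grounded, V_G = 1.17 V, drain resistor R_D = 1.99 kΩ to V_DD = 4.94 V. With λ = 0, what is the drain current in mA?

I_D = 1.46 mA

V_GS = V_G = 1.17 V, so V_ov = 1.17 − 0.537 = 0.633 V.
k_n = μ_nC_ox · (W/L) = 7.3 mA/V².
Assume saturation: I_D = ½ k_n V_ov² = 0.5 × 7.3 × 0.633² = 1.46 mA, giving V_DS = V_DD − I_D R_D = 4.94 − 1.46 × 1.99 = 2.03 V.
V_DS = 2.03 V ≥ V_ov = 0.633 V, confirming saturation.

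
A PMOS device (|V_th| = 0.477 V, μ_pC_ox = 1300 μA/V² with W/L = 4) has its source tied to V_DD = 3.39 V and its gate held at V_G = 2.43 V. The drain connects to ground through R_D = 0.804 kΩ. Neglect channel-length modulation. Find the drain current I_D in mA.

I_D = 0.607 mA

V_SG = V_DD − V_G = 3.39 − 2.43 = 0.96 V, so V_ov = 0.96 − 0.477 = 0.483 V.
k_p = μ_pC_ox · (W/L) = 5.2 mA/V².
Assume saturation: I_D = ½ k_p V_ov² = 0.5 × 5.2 × 0.483² = 0.607 mA, giving V_SD = V_DD − I_D R_D = 3.39 − 0.607 × 0.804 = 2.9 V.
V_SD = 2.9 V ≥ V_ov = 0.483 V, confirming saturation.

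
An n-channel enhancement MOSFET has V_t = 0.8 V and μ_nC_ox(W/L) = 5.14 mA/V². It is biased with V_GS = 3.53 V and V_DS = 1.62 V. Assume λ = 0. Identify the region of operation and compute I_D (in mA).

Triode; I_D = 16.0 mA

V_ov = V_GS − V_t = 3.53 − 0.8 = 2.73 V.
Since V_DS = 1.62 V < V_ov = 2.73 V, the device is in the triode region.
I_D = k_n [V_ov · V_DS − ½ V_DS²] = 5.14 × [2.73 × 1.62 − 0.5 × 1.62²] = 16 mA.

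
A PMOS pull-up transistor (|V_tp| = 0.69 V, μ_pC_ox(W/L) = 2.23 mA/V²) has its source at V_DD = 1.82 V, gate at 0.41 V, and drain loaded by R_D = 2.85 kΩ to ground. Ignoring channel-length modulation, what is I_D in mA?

I_D = 0.486 mA

V_SG = V_DD − V_G = 1.82 − 0.41 = 1.41 V, so V_ov = 1.41 − 0.69 = 0.72 V.
Assume saturation: I_D = ½ k_p V_ov² = 0.5 × 2.23 × 0.72² = 0.578 mA, giving V_SD = V_DD − I_D R_D = 1.82 − 0.578 × 2.85 = 0.173 V.
But 0.173 V < V_ov = 0.72 V, so the device is actually in triode.
In triode I_D = k_p[V_ov V_SD − ½ V_SD²] and I_D = (V_DD − V_SD)/R_D. Equating: 3.18 V_SD² − 5.576 V_SD + 1.82 = 0, giving V_SD = 0.433 V (the root below V_ov).
I_D = (1.82 − 0.433) / 2.85 = 0.486 mA.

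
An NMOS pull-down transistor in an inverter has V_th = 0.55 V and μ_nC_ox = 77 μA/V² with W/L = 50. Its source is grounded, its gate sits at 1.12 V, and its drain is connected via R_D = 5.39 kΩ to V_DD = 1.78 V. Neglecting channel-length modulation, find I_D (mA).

V_GS = V_G = 1.12 V, so V_ov = 1.12 − 0.55 = 0.57 V.
k_n = μ_nC_ox · (W/L) = 3.85 mA/V².
Assume saturation: I_D = ½ k_n V_ov² = 0.5 × 3.85 × 0.57² = 0.625 mA, giving V_DS = V_DD − I_D R_D = 1.78 − 0.625 × 5.39 = -1.59 V.
But -1.59 V < V_ov = 0.57 V, so the device is actually in triode.
In triode I_D = k_n[V_ov V_DS − ½ V_DS²] and I_D = (V_DD − V_DS)/R_D. Equating: 10.4 V_DS² − 12.83 V_DS + 1.78 = 0, giving V_DS = 0.159 V (the root below V_ov).
I_D = (1.78 − 0.159) / 5.39 = 0.301 mA.

I_D = 0.301 mA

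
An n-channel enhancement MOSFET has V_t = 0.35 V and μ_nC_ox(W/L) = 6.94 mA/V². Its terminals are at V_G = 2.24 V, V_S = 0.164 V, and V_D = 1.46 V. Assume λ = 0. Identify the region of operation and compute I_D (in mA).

Triode; I_D = 9.70 mA

V_GS = V_G − V_S = 2.24 − 0.164 = 2.08 V; V_DS = V_D − V_S = 1.46 − 0.164 = 1.3 V.
V_ov = V_GS − V_t = 2.08 − 0.35 = 1.73 V.
Since V_DS = 1.3 V < V_ov = 1.73 V, the device is in the triode region.
I_D = k_n [V_ov · V_DS − ½ V_DS²] = 6.94 × [1.73 × 1.3 − 0.5 × 1.3²] = 9.7 mA.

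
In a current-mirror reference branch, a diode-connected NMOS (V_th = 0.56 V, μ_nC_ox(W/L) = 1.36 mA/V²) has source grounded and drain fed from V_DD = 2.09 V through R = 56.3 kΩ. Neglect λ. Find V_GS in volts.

With gate tied to drain, V_GS = V_DS ≥ V_GS − V_th, so the device is in saturation.
KCL at the drain: ½ k_n (V_GS − V_th)² = (V_DD − V_GS)/R.
Let x = V_GS − 0.56. Then 38.3 x² + x − 1.53 = 0, giving x = 0.187 V (positive root), so V_GS = 0.747 V.
I_D = (V_DD − V_GS)/R = (2.09 − 0.747) / 56.3 = 0.0238 mA.

V_GS = 0.747 V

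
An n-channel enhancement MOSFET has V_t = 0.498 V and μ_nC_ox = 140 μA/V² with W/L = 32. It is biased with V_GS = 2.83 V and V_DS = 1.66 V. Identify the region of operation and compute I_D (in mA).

Triode; I_D = 11.2 mA

k_n = μ_nC_ox · (W/L) = 4.48 mA/V².
V_ov = V_GS − V_t = 2.83 − 0.498 = 2.33 V.
Since V_DS = 1.66 V < V_ov = 2.33 V, the device is in the triode region.
I_D = k_n [V_ov · V_DS − ½ V_DS²] = 4.48 × [2.33 × 1.66 − 0.5 × 1.66²] = 11.2 mA.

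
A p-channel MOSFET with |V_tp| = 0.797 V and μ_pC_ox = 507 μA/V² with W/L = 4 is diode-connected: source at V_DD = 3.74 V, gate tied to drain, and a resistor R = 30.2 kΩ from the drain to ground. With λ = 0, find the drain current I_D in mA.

I_D = 0.0877 mA

With gate tied to drain, V_SG = V_SD ≥ V_SG − |V_tp|, so the device is in saturation.
k_p = μ_pC_ox · (W/L) = 2.028 mA/V².
KCL at the drain: ½ k_p (V_SG − |V_tp|)² = (V_DD − V_SG)/R.
Let x = V_SG − 0.797. Then 30.6 x² + x − 2.943 = 0, giving x = 0.294 V (positive root), so V_SG = 1.09 V.
I_D = (V_DD − V_SG)/R = (3.74 − 1.09) / 30.2 = 0.0877 mA.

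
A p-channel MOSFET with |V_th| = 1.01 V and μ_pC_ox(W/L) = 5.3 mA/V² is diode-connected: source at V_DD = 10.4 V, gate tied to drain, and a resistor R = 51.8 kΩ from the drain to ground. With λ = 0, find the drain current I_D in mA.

I_D = 0.176 mA

With gate tied to drain, V_SG = V_SD ≥ V_SG − |V_th|, so the device is in saturation.
KCL at the drain: ½ k_p (V_SG − |V_th|)² = (V_DD − V_SG)/R.
Let x = V_SG − 1.01. Then 137 x² + x − 9.39 = 0, giving x = 0.258 V (positive root), so V_SG = 1.27 V.
I_D = (V_DD − V_SG)/R = (10.4 − 1.27) / 51.8 = 0.176 mA.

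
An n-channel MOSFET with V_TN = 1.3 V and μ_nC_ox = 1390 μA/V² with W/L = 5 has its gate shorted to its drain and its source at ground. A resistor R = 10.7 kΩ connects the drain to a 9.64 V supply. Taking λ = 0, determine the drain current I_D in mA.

With gate tied to drain, V_GS = V_DS ≥ V_GS − V_TN, so the device is in saturation.
k_n = μ_nC_ox · (W/L) = 6.95 mA/V².
KCL at the drain: ½ k_n (V_GS − V_TN)² = (V_DD − V_GS)/R.
Let x = V_GS − 1.3. Then 37.2 x² + x − 8.34 = 0, giving x = 0.46 V (positive root), so V_GS = 1.76 V.
I_D = (V_DD − V_GS)/R = (9.64 − 1.76) / 10.7 = 0.736 mA.

I_D = 0.736 mA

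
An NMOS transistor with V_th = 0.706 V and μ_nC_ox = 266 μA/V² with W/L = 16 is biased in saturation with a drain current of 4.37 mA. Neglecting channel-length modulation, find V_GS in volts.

k_n = μ_nC_ox · (W/L) = 4.256 mA/V².
In saturation I_D = ½ k_n (V_GS − V_th)², so V_GS − V_th = √(2 I_D / k_n) = √(2 × 4.37 / 4.256) = 1.43 V.
V_GS = 0.706 + 1.43 = 2.14 V.

V_GS = 2.14 V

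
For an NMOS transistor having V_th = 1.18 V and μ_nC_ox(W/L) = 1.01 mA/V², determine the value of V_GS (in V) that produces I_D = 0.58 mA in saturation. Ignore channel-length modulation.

In saturation I_D = ½ k_n (V_GS − V_th)², so V_GS − V_th = √(2 I_D / k_n) = √(2 × 0.58 / 1.01) = 1.07 V.
V_GS = 1.18 + 1.07 = 2.25 V.

V_GS = 2.25 V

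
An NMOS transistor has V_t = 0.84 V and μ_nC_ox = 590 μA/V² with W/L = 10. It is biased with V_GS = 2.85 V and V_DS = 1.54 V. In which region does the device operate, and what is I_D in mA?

k_n = μ_nC_ox · (W/L) = 5.9 mA/V².
V_ov = V_GS − V_t = 2.85 − 0.84 = 2.01 V.
Since V_DS = 1.54 V < V_ov = 2.01 V, the device is in the triode region.
I_D = k_n [V_ov · V_DS − ½ V_DS²] = 5.9 × [2.01 × 1.54 − 0.5 × 1.54²] = 11.3 mA.

Triode; I_D = 11.3 mA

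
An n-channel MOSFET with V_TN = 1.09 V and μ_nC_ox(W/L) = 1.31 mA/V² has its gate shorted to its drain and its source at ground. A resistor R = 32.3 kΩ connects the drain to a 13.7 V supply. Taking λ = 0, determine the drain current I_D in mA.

I_D = 0.367 mA

With gate tied to drain, V_GS = V_DS ≥ V_GS − V_TN, so the device is in saturation.
KCL at the drain: ½ k_n (V_GS − V_TN)² = (V_DD − V_GS)/R.
Let x = V_GS − 1.09. Then 21.2 x² + x − 12.61 = 0, giving x = 0.749 V (positive root), so V_GS = 1.84 V.
I_D = (V_DD − V_GS)/R = (13.7 − 1.84) / 32.3 = 0.367 mA.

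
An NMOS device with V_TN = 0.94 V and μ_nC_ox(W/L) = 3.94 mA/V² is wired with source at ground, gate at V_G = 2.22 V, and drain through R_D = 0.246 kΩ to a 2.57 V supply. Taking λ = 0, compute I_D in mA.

V_GS = V_G = 2.22 V, so V_ov = 2.22 − 0.94 = 1.28 V.
Assume saturation: I_D = ½ k_n V_ov² = 0.5 × 3.94 × 1.28² = 3.23 mA, giving V_DS = V_DD − I_D R_D = 2.57 − 3.23 × 0.246 = 1.78 V.
V_DS = 1.78 V ≥ V_ov = 1.28 V, confirming saturation.

I_D = 3.23 mA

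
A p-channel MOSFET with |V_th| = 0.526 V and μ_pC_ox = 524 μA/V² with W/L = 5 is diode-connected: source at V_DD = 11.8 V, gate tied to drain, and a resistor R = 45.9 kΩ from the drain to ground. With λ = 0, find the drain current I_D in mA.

I_D = 0.236 mA

With gate tied to drain, V_SG = V_SD ≥ V_SG − |V_th|, so the device is in saturation.
k_p = μ_pC_ox · (W/L) = 2.62 mA/V².
KCL at the drain: ½ k_p (V_SG − |V_th|)² = (V_DD − V_SG)/R.
Let x = V_SG − 0.526. Then 60.1 x² + x − 11.27 = 0, giving x = 0.425 V (positive root), so V_SG = 0.951 V.
I_D = (V_DD − V_SG)/R = (11.8 − 0.951) / 45.9 = 0.236 mA.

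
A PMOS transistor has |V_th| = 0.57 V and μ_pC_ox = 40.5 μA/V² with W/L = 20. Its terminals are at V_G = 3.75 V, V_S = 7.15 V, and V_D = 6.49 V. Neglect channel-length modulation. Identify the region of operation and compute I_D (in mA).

V_SG = V_S − V_G = 7.15 − 3.75 = 3.4 V; V_SD = V_S − V_D = 7.15 − 6.49 = 0.66 V.
k_p = μ_pC_ox · (W/L) = 0.81 mA/V².
V_ov = V_SG − |V_th| = 3.4 − 0.57 = 2.83 V.
Since V_SD = 0.66 V < V_ov = 2.83 V, the device is in the triode region.
I_D = k_p [V_ov · V_SD − ½ V_SD²] = 0.81 × [2.83 × 0.66 − 0.5 × 0.66²] = 1.34 mA.

Triode; I_D = 1.34 mA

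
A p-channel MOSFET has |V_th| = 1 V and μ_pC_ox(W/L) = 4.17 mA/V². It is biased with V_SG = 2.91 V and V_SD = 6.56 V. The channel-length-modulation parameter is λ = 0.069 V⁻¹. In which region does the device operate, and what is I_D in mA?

Saturation; I_D = 11.0 mA

V_ov = V_SG − |V_th| = 2.91 − 1 = 1.91 V.
Since V_SD = 6.56 V ≥ V_ov = 1.91 V, the device is in saturation.
I_D = ½ k_p V_ov² (1 + λ V_SD) = 0.5 × 4.17 × 1.91² × (1 + 0.069 × 6.56) = 11 mA.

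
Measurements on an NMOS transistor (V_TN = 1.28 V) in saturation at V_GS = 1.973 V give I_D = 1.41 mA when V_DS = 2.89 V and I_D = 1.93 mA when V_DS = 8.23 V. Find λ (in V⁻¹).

λ = 0.0863 V⁻¹

With V_GS fixed, I_D ∝ (1 + λ V_DS) in saturation, so I_D2/I_D1 = (1 + λ V_DS2)/(1 + λ V_DS1).
1.93/1.41 = 1.369 = (1 + 8.23 λ)/(1 + 2.89 λ).
Solving: λ (I_D1 V_DS2 − I_D2 V_DS1) = I_D2 − I_D1, so λ = (1.93 − 1.41) / (1.41 × 8.23 − 1.93 × 2.89) = 0.52 / 6.03 = 0.0863 V⁻¹.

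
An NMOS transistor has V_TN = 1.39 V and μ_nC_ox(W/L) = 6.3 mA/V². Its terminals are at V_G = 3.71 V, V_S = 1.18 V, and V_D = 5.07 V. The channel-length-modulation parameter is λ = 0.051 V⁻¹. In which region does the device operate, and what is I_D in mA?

Saturation; I_D = 4.91 mA

V_GS = V_G − V_S = 3.71 − 1.18 = 2.53 V; V_DS = V_D − V_S = 5.07 − 1.18 = 3.89 V.
V_ov = V_GS − V_TN = 2.53 − 1.39 = 1.14 V.
Since V_DS = 3.89 V ≥ V_ov = 1.14 V, the device is in saturation.
I_D = ½ k_n V_ov² (1 + λ V_DS) = 0.5 × 6.3 × 1.14² × (1 + 0.051 × 3.89) = 4.91 mA.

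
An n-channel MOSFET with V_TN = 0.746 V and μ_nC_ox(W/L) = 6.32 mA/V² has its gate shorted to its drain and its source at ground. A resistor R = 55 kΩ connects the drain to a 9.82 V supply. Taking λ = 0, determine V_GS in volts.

V_GS = 0.972 V

With gate tied to drain, V_GS = V_DS ≥ V_GS − V_TN, so the device is in saturation.
KCL at the drain: ½ k_n (V_GS − V_TN)² = (V_DD − V_GS)/R.
Let x = V_GS − 0.746. Then 174 x² + x − 9.074 = 0, giving x = 0.226 V (positive root), so V_GS = 0.972 V.
I_D = (V_DD − V_GS)/R = (9.82 − 0.972) / 55 = 0.161 mA.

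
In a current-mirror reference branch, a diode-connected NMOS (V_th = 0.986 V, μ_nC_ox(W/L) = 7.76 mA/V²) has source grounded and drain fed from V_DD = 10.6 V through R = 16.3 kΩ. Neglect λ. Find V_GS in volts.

With gate tied to drain, V_GS = V_DS ≥ V_GS − V_th, so the device is in saturation.
KCL at the drain: ½ k_n (V_GS − V_th)² = (V_DD − V_GS)/R.
Let x = V_GS − 0.986. Then 63.2 x² + x − 9.614 = 0, giving x = 0.382 V (positive root), so V_GS = 1.37 V.
I_D = (V_DD − V_GS)/R = (10.6 − 1.37) / 16.3 = 0.566 mA.

V_GS = 1.37 V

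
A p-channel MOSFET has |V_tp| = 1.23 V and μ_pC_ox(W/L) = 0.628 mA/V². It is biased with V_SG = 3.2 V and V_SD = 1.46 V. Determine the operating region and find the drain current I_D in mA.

V_ov = V_SG − |V_tp| = 3.2 − 1.23 = 1.97 V.
Since V_SD = 1.46 V < V_ov = 1.97 V, the device is in the triode region.
I_D = k_p [V_ov · V_SD − ½ V_SD²] = 0.628 × [1.97 × 1.46 − 0.5 × 1.46²] = 1.14 mA.

Triode; I_D = 1.14 mA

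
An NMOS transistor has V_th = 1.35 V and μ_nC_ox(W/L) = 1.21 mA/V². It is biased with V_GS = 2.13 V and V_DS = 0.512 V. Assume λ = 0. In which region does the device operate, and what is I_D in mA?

Triode; I_D = 0.325 mA

V_ov = V_GS − V_th = 2.13 − 1.35 = 0.78 V.
Since V_DS = 0.512 V < V_ov = 0.78 V, the device is in the triode region.
I_D = k_n [V_ov · V_DS − ½ V_DS²] = 1.21 × [0.78 × 0.512 − 0.5 × 0.512²] = 0.325 mA.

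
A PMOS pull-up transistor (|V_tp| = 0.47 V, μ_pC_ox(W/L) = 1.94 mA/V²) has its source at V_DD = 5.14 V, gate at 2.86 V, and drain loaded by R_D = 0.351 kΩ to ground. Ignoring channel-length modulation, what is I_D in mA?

I_D = 3.18 mA

V_SG = V_DD − V_G = 5.14 − 2.86 = 2.28 V, so V_ov = 2.28 − 0.47 = 1.81 V.
Assume saturation: I_D = ½ k_p V_ov² = 0.5 × 1.94 × 1.81² = 3.18 mA, giving V_SD = V_DD − I_D R_D = 5.14 − 3.18 × 0.351 = 4.02 V.
V_SD = 4.02 V ≥ V_ov = 1.81 V, confirming saturation.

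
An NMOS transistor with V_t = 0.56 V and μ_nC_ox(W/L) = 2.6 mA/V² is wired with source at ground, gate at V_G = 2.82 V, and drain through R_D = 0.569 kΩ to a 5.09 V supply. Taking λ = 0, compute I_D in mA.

I_D = 6.10 mA

V_GS = V_G = 2.82 V, so V_ov = 2.82 − 0.56 = 2.26 V.
Assume saturation: I_D = ½ k_n V_ov² = 0.5 × 2.6 × 2.26² = 6.64 mA, giving V_DS = V_DD − I_D R_D = 5.09 − 6.64 × 0.569 = 1.31 V.
But 1.31 V < V_ov = 2.26 V, so the device is actually in triode.
In triode I_D = k_n[V_ov V_DS − ½ V_DS²] and I_D = (V_DD − V_DS)/R_D. Equating: 0.74 V_DS² − 4.343 V_DS + 5.09 = 0, giving V_DS = 1.62 V (the root below V_ov).
I_D = (5.09 − 1.62) / 0.569 = 6.1 mA.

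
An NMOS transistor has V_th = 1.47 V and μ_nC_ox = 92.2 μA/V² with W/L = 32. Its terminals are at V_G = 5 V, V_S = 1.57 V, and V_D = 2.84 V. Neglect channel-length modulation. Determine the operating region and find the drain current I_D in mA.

V_GS = V_G − V_S = 5 − 1.57 = 3.43 V; V_DS = V_D − V_S = 2.84 − 1.57 = 1.27 V.
k_n = μ_nC_ox · (W/L) = 2.95 mA/V².
V_ov = V_GS − V_th = 3.43 − 1.47 = 1.96 V.
Since V_DS = 1.27 V < V_ov = 1.96 V, the device is in the triode region.
I_D = k_n [V_ov · V_DS − ½ V_DS²] = 2.95 × [1.96 × 1.27 − 0.5 × 1.27²] = 4.96 mA.

Triode; I_D = 4.96 mA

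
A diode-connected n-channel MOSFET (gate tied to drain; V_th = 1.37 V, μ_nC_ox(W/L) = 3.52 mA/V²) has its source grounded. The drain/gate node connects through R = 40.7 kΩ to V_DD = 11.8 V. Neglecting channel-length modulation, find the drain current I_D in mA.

I_D = 0.247 mA

With gate tied to drain, V_GS = V_DS ≥ V_GS − V_th, so the device is in saturation.
KCL at the drain: ½ k_n (V_GS − V_th)² = (V_DD − V_GS)/R.
Let x = V_GS − 1.37. Then 71.6 x² + x − 10.43 = 0, giving x = 0.375 V (positive root), so V_GS = 1.74 V.
I_D = (V_DD − V_GS)/R = (11.8 − 1.74) / 40.7 = 0.247 mA.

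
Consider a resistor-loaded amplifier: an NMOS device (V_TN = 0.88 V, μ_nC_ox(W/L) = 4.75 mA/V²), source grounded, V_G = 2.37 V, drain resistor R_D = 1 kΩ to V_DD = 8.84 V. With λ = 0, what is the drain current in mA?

V_GS = V_G = 2.37 V, so V_ov = 2.37 − 0.88 = 1.49 V.
Assume saturation: I_D = ½ k_n V_ov² = 0.5 × 4.75 × 1.49² = 5.27 mA, giving V_DS = V_DD − I_D R_D = 8.84 − 5.27 × 1 = 3.57 V.
V_DS = 3.57 V ≥ V_ov = 1.49 V, confirming saturation.

I_D = 5.27 mA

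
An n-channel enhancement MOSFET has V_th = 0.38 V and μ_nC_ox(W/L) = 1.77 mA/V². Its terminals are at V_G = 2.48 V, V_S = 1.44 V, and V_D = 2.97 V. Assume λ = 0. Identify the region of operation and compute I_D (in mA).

V_GS = V_G − V_S = 2.48 − 1.44 = 1.04 V; V_DS = V_D − V_S = 2.97 − 1.44 = 1.53 V.
V_ov = V_GS − V_th = 1.04 − 0.38 = 0.66 V.
Since V_DS = 1.53 V ≥ V_ov = 0.66 V, the device is in saturation.
I_D = ½ k_n V_ov² = 0.5 × 1.77 × 0.66² = 0.386 mA.

Saturation; I_D = 0.386 mA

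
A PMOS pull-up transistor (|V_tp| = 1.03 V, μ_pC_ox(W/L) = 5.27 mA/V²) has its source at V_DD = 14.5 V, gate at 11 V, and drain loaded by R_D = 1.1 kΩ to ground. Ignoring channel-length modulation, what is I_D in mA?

V_SG = V_DD − V_G = 14.5 − 11 = 3.5 V, so V_ov = 3.5 − 1.03 = 2.47 V.
Assume saturation: I_D = ½ k_p V_ov² = 0.5 × 5.27 × 2.47² = 16.1 mA, giving V_SD = V_DD − I_D R_D = 14.5 − 16.1 × 1.1 = -3.18 V.
But -3.18 V < V_ov = 2.47 V, so the device is actually in triode.
In triode I_D = k_p[V_ov V_SD − ½ V_SD²] and I_D = (V_DD − V_SD)/R_D. Equating: 2.9 V_SD² − 15.32 V_SD + 14.5 = 0, giving V_SD = 1.24 V (the root below V_ov).
I_D = (14.5 − 1.24) / 1.1 = 12.1 mA.

I_D = 12.1 mA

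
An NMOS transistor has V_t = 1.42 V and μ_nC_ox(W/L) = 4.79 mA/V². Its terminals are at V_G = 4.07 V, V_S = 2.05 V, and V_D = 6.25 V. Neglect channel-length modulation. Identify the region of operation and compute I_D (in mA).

V_GS = V_G − V_S = 4.07 − 2.05 = 2.02 V; V_DS = V_D − V_S = 6.25 − 2.05 = 4.2 V.
V_ov = V_GS − V_t = 2.02 − 1.42 = 0.6 V.
Since V_DS = 4.2 V ≥ V_ov = 0.6 V, the device is in saturation.
I_D = ½ k_n V_ov² = 0.5 × 4.79 × 0.6² = 0.862 mA.

Saturation; I_D = 0.862 mA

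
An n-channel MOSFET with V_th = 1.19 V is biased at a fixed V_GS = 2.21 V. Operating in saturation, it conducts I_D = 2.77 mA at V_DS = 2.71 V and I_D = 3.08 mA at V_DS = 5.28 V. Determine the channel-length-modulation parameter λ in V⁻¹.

With V_GS fixed, I_D ∝ (1 + λ V_DS) in saturation, so I_D2/I_D1 = (1 + λ V_DS2)/(1 + λ V_DS1).
3.08/2.77 = 1.112 = (1 + 5.28 λ)/(1 + 2.71 λ).
Solving: λ (I_D1 V_DS2 − I_D2 V_DS1) = I_D2 − I_D1, so λ = (3.08 − 2.77) / (2.77 × 5.28 − 3.08 × 2.71) = 0.31 / 6.28 = 0.0494 V⁻¹.

λ = 0.0494 V⁻¹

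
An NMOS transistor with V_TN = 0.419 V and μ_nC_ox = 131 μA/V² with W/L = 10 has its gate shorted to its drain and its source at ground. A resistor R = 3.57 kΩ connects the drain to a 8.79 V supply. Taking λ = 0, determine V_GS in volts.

With gate tied to drain, V_GS = V_DS ≥ V_GS − V_TN, so the device is in saturation.
k_n = μ_nC_ox · (W/L) = 1.31 mA/V².
KCL at the drain: ½ k_n (V_GS − V_TN)² = (V_DD − V_GS)/R.
Let x = V_GS − 0.419. Then 2.34 x² + x − 8.371 = 0, giving x = 1.69 V (positive root), so V_GS = 2.11 V.
I_D = (V_DD − V_GS)/R = (8.79 − 2.11) / 3.57 = 1.87 mA.

V_GS = 2.11 V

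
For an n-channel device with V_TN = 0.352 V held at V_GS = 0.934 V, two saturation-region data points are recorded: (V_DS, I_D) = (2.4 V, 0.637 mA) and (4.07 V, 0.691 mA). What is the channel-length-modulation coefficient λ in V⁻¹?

λ = 0.0578 V⁻¹

With V_GS fixed, I_D ∝ (1 + λ V_DS) in saturation, so I_D2/I_D1 = (1 + λ V_DS2)/(1 + λ V_DS1).
0.691/0.637 = 1.085 = (1 + 4.07 λ)/(1 + 2.4 λ).
Solving: λ (I_D1 V_DS2 − I_D2 V_DS1) = I_D2 − I_D1, so λ = (0.691 − 0.637) / (0.637 × 4.07 − 0.691 × 2.4) = 0.054 / 0.934 = 0.0578 V⁻¹.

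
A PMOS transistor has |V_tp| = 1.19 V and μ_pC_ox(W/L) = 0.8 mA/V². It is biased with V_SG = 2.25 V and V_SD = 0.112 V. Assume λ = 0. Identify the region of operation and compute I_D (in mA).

V_ov = V_SG − |V_tp| = 2.25 − 1.19 = 1.06 V.
Since V_SD = 0.112 V < V_ov = 1.06 V, the device is in the triode region.
I_D = k_p [V_ov · V_SD − ½ V_SD²] = 0.8 × [1.06 × 0.112 − 0.5 × 0.112²] = 0.09 mA.

Triode; I_D = 0.0900 mA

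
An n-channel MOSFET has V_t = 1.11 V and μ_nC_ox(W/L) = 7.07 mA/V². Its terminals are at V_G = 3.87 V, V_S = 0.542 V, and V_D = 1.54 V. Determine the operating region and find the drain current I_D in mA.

Triode; I_D = 12.1 mA

V_GS = V_G − V_S = 3.87 − 0.542 = 3.33 V; V_DS = V_D − V_S = 1.54 − 0.542 = 0.998 V.
V_ov = V_GS − V_t = 3.33 − 1.11 = 2.22 V.
Since V_DS = 0.998 V < V_ov = 2.22 V, the device is in the triode region.
I_D = k_n [V_ov · V_DS − ½ V_DS²] = 7.07 × [2.22 × 0.998 − 0.5 × 0.998²] = 12.1 mA.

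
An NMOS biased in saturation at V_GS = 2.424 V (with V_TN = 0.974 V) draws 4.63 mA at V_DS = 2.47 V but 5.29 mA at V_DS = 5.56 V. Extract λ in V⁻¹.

With V_GS fixed, I_D ∝ (1 + λ V_DS) in saturation, so I_D2/I_D1 = (1 + λ V_DS2)/(1 + λ V_DS1).
5.29/4.63 = 1.143 = (1 + 5.56 λ)/(1 + 2.47 λ).
Solving: λ (I_D1 V_DS2 − I_D2 V_DS1) = I_D2 − I_D1, so λ = (5.29 − 4.63) / (4.63 × 5.56 − 5.29 × 2.47) = 0.66 / 12.7 = 0.0521 V⁻¹.

λ = 0.0521 V⁻¹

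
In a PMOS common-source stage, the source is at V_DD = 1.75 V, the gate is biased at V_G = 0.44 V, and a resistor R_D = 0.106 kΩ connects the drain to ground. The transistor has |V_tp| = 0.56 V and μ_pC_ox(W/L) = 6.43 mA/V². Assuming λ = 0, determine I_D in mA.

V_SG = V_DD − V_G = 1.75 − 0.44 = 1.31 V, so V_ov = 1.31 − 0.56 = 0.75 V.
Assume saturation: I_D = ½ k_p V_ov² = 0.5 × 6.43 × 0.75² = 1.81 mA, giving V_SD = V_DD − I_D R_D = 1.75 − 1.81 × 0.106 = 1.56 V.
V_SD = 1.56 V ≥ V_ov = 0.75 V, confirming saturation.

I_D = 1.81 mA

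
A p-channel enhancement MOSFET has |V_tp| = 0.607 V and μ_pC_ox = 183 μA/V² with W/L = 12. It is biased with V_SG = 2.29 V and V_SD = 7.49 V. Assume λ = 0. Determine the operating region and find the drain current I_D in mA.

k_p = μ_pC_ox · (W/L) = 2.196 mA/V².
V_ov = V_SG − |V_tp| = 2.29 − 0.607 = 1.68 V.
Since V_SD = 7.49 V ≥ V_ov = 1.68 V, the device is in saturation.
I_D = ½ k_p V_ov² = 0.5 × 2.196 × 1.68² = 3.11 mA.

Saturation; I_D = 3.11 mA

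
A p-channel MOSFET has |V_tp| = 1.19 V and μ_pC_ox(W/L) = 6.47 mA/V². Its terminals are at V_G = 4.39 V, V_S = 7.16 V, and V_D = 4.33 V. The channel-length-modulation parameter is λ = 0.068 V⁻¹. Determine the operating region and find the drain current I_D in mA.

V_SG = V_S − V_G = 7.16 − 4.39 = 2.77 V; V_SD = V_S − V_D = 7.16 − 4.33 = 2.83 V.
V_ov = V_SG − |V_tp| = 2.77 − 1.19 = 1.58 V.
Since V_SD = 2.83 V ≥ V_ov = 1.58 V, the device is in saturation.
I_D = ½ k_p V_ov² (1 + λ V_SD) = 0.5 × 6.47 × 1.58² × (1 + 0.068 × 2.83) = 9.63 mA.

Saturation; I_D = 9.63 mA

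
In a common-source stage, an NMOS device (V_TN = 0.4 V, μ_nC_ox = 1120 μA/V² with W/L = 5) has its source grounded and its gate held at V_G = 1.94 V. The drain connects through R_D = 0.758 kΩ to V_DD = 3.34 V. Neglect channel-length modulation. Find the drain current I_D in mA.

I_D = 3.72 mA

V_GS = V_G = 1.94 V, so V_ov = 1.94 − 0.4 = 1.54 V.
k_n = μ_nC_ox · (W/L) = 5.6 mA/V².
Assume saturation: I_D = ½ k_n V_ov² = 0.5 × 5.6 × 1.54² = 6.64 mA, giving V_DS = V_DD − I_D R_D = 3.34 − 6.64 × 0.758 = -1.69 V.
But -1.69 V < V_ov = 1.54 V, so the device is actually in triode.
In triode I_D = k_n[V_ov V_DS − ½ V_DS²] and I_D = (V_DD − V_DS)/R_D. Equating: 2.12 V_DS² − 7.537 V_DS + 3.34 = 0, giving V_DS = 0.519 V (the root below V_ov).
I_D = (3.34 − 0.519) / 0.758 = 3.72 mA.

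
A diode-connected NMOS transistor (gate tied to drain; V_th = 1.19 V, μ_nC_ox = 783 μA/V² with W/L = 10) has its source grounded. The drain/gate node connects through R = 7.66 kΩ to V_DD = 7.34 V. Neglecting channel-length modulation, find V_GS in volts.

With gate tied to drain, V_GS = V_DS ≥ V_GS − V_th, so the device is in saturation.
k_n = μ_nC_ox · (W/L) = 7.83 mA/V².
KCL at the drain: ½ k_n (V_GS − V_th)² = (V_DD − V_GS)/R.
Let x = V_GS − 1.19. Then 30 x² + x − 6.15 = 0, giving x = 0.436 V (positive root), so V_GS = 1.63 V.
I_D = (V_DD − V_GS)/R = (7.34 − 1.63) / 7.66 = 0.746 mA.

V_GS = 1.63 V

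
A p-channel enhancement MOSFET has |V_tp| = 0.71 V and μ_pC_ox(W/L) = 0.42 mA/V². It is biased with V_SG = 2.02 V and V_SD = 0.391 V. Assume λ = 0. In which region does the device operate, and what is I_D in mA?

V_ov = V_SG − |V_tp| = 2.02 − 0.71 = 1.31 V.
Since V_SD = 0.391 V < V_ov = 1.31 V, the device is in the triode region.
I_D = k_p [V_ov · V_SD − ½ V_SD²] = 0.42 × [1.31 × 0.391 − 0.5 × 0.391²] = 0.183 mA.

Triode; I_D = 0.183 mA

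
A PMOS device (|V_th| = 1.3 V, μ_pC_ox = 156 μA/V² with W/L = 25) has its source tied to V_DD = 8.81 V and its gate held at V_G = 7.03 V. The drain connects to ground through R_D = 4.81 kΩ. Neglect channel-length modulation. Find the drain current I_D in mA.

V_SG = V_DD − V_G = 8.81 − 7.03 = 1.78 V, so V_ov = 1.78 − 1.3 = 0.48 V.
k_p = μ_pC_ox · (W/L) = 3.9 mA/V².
Assume saturation: I_D = ½ k_p V_ov² = 0.5 × 3.9 × 0.48² = 0.449 mA, giving V_SD = V_DD − I_D R_D = 8.81 − 0.449 × 4.81 = 6.65 V.
V_SD = 6.65 V ≥ V_ov = 0.48 V, confirming saturation.

I_D = 0.449 mA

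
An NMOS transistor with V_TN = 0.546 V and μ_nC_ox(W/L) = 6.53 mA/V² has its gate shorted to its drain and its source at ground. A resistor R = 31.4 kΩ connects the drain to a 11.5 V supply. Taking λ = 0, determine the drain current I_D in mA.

I_D = 0.339 mA

With gate tied to drain, V_GS = V_DS ≥ V_GS − V_TN, so the device is in saturation.
KCL at the drain: ½ k_n (V_GS − V_TN)² = (V_DD − V_GS)/R.
Let x = V_GS − 0.546. Then 103 x² + x − 10.95 = 0, giving x = 0.322 V (positive root), so V_GS = 0.868 V.
I_D = (V_DD − V_GS)/R = (11.5 − 0.868) / 31.4 = 0.339 mA.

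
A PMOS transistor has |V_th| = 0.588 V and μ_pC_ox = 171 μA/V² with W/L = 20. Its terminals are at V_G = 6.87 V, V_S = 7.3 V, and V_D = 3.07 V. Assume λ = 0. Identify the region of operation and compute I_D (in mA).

V_SG = V_S − V_G = 7.3 − 6.87 = 0.43 V; V_SD = V_S − V_D = 7.3 − 3.07 = 4.23 V.
V_SG = 0.43 V < |V_th| = 0.588 V, so the transistor is in cutoff.

Cutoff; I_D = 0 mA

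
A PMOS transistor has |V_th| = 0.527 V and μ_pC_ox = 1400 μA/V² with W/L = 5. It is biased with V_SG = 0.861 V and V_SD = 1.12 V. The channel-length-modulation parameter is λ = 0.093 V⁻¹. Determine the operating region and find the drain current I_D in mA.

Saturation; I_D = 0.431 mA

k_p = μ_pC_ox · (W/L) = 7 mA/V².
V_ov = V_SG − |V_th| = 0.861 − 0.527 = 0.334 V.
Since V_SD = 1.12 V ≥ V_ov = 0.334 V, the device is in saturation.
I_D = ½ k_p V_ov² (1 + λ V_SD) = 0.5 × 7 × 0.334² × (1 + 0.093 × 1.12) = 0.431 mA.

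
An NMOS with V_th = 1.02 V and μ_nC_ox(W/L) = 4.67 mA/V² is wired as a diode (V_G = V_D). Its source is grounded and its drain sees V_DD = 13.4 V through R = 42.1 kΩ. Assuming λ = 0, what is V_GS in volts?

With gate tied to drain, V_GS = V_DS ≥ V_GS − V_th, so the device is in saturation.
KCL at the drain: ½ k_n (V_GS − V_th)² = (V_DD − V_GS)/R.
Let x = V_GS − 1.02. Then 98.3 x² + x − 12.38 = 0, giving x = 0.35 V (positive root), so V_GS = 1.37 V.
I_D = (V_DD − V_GS)/R = (13.4 − 1.37) / 42.1 = 0.286 mA.

V_GS = 1.37 V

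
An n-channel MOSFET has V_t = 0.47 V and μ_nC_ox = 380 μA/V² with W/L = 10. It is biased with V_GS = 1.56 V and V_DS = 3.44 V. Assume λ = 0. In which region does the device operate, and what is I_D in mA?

k_n = μ_nC_ox · (W/L) = 3.8 mA/V².
V_ov = V_GS − V_t = 1.56 − 0.47 = 1.09 V.
Since V_DS = 3.44 V ≥ V_ov = 1.09 V, the device is in saturation.
I_D = ½ k_n V_ov² = 0.5 × 3.8 × 1.09² = 2.26 mA.

Saturation; I_D = 2.26 mA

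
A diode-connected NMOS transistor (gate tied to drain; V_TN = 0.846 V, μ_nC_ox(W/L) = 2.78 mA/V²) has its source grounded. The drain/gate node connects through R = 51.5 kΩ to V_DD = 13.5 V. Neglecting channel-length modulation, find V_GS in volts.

V_GS = 1.26 V

With gate tied to drain, V_GS = V_DS ≥ V_GS − V_TN, so the device is in saturation.
KCL at the drain: ½ k_n (V_GS − V_TN)² = (V_DD − V_GS)/R.
Let x = V_GS − 0.846. Then 71.6 x² + x − 12.65 = 0, giving x = 0.414 V (positive root), so V_GS = 1.26 V.
I_D = (V_DD − V_GS)/R = (13.5 − 1.26) / 51.5 = 0.238 mA.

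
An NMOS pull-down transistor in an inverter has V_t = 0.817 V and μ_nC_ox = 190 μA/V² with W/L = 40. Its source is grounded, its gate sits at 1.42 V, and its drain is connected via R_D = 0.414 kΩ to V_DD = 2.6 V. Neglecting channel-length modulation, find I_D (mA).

I_D = 1.38 mA

V_GS = V_G = 1.42 V, so V_ov = 1.42 − 0.817 = 0.603 V.
k_n = μ_nC_ox · (W/L) = 7.6 mA/V².
Assume saturation: I_D = ½ k_n V_ov² = 0.5 × 7.6 × 0.603² = 1.38 mA, giving V_DS = V_DD − I_D R_D = 2.6 − 1.38 × 0.414 = 2.03 V.
V_DS = 2.03 V ≥ V_ov = 0.603 V, confirming saturation.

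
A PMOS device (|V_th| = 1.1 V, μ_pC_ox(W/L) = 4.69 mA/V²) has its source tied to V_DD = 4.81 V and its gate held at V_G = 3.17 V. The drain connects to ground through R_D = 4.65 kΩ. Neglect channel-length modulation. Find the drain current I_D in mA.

V_SG = V_DD − V_G = 4.81 − 3.17 = 1.64 V, so V_ov = 1.64 − 1.1 = 0.54 V.
Assume saturation: I_D = ½ k_p V_ov² = 0.5 × 4.69 × 0.54² = 0.684 mA, giving V_SD = V_DD − I_D R_D = 4.81 − 0.684 × 4.65 = 1.63 V.
V_SD = 1.63 V ≥ V_ov = 0.54 V, confirming saturation.

I_D = 0.684 mA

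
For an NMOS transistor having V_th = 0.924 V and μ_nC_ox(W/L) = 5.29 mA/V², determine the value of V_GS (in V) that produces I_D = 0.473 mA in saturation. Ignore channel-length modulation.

In saturation I_D = ½ k_n (V_GS − V_th)², so V_GS − V_th = √(2 I_D / k_n) = √(2 × 0.473 / 5.29) = 0.423 V.
V_GS = 0.924 + 0.423 = 1.35 V.

V_GS = 1.35 V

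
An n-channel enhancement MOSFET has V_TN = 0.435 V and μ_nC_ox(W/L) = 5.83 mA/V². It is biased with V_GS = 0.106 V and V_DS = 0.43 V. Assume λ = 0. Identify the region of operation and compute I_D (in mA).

V_GS = 0.106 V < V_TN = 0.435 V, so the transistor is in cutoff.

Cutoff; I_D = 0 mA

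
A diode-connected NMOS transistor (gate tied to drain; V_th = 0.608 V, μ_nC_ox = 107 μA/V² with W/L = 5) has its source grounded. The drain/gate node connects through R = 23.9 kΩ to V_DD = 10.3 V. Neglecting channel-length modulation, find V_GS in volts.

V_GS = 1.76 V

With gate tied to drain, V_GS = V_DS ≥ V_GS − V_th, so the device is in saturation.
k_n = μ_nC_ox · (W/L) = 0.535 mA/V².
KCL at the drain: ½ k_n (V_GS − V_th)² = (V_DD − V_GS)/R.
Let x = V_GS − 0.608. Then 6.39 x² + x − 9.692 = 0, giving x = 1.16 V (positive root), so V_GS = 1.76 V.
I_D = (V_DD − V_GS)/R = (10.3 − 1.76) / 23.9 = 0.357 mA.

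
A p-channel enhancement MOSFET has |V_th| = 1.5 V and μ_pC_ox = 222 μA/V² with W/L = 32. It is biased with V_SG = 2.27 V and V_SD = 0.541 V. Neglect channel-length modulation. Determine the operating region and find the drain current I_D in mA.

Triode; I_D = 1.92 mA

k_p = μ_pC_ox · (W/L) = 7.104 mA/V².
V_ov = V_SG − |V_th| = 2.27 − 1.5 = 0.77 V.
Since V_SD = 0.541 V < V_ov = 0.77 V, the device is in the triode region.
I_D = k_p [V_ov · V_SD − ½ V_SD²] = 7.104 × [0.77 × 0.541 − 0.5 × 0.541²] = 1.92 mA.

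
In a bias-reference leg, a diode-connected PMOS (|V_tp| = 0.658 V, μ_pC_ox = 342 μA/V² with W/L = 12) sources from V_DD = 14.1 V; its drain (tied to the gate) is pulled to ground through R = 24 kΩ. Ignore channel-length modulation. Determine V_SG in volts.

V_SG = 1.17 V

With gate tied to drain, V_SG = V_SD ≥ V_SG − |V_tp|, so the device is in saturation.
k_p = μ_pC_ox · (W/L) = 4.104 mA/V².
KCL at the drain: ½ k_p (V_SG − |V_tp|)² = (V_DD − V_SG)/R.
Let x = V_SG − 0.658. Then 49.2 x² + x − 13.44 = 0, giving x = 0.512 V (positive root), so V_SG = 1.17 V.
I_D = (V_DD − V_SG)/R = (14.1 − 1.17) / 24 = 0.539 mA.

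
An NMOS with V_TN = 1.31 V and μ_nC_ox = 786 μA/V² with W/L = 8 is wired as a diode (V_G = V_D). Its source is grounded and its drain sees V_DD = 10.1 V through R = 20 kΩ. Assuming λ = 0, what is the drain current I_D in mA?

I_D = 0.421 mA

With gate tied to drain, V_GS = V_DS ≥ V_GS − V_TN, so the device is in saturation.
k_n = μ_nC_ox · (W/L) = 6.288 mA/V².
KCL at the drain: ½ k_n (V_GS − V_TN)² = (V_DD − V_GS)/R.
Let x = V_GS − 1.31. Then 62.9 x² + x − 8.79 = 0, giving x = 0.366 V (positive root), so V_GS = 1.68 V.
I_D = (V_DD − V_GS)/R = (10.1 − 1.68) / 20 = 0.421 mA.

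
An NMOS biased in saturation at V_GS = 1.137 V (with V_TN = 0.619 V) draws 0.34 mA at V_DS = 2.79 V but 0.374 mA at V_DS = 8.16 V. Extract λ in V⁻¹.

With V_GS fixed, I_D ∝ (1 + λ V_DS) in saturation, so I_D2/I_D1 = (1 + λ V_DS2)/(1 + λ V_DS1).
0.374/0.34 = 1.1 = (1 + 8.16 λ)/(1 + 2.79 λ).
Solving: λ (I_D1 V_DS2 − I_D2 V_DS1) = I_D2 − I_D1, so λ = (0.374 − 0.34) / (0.34 × 8.16 − 0.374 × 2.79) = 0.034 / 1.73 = 0.0196 V⁻¹.

λ = 0.0196 V⁻¹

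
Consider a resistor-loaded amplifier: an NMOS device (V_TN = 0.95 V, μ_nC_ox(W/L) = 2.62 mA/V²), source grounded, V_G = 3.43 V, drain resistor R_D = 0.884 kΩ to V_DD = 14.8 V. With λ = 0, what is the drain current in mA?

I_D = 8.06 mA

V_GS = V_G = 3.43 V, so V_ov = 3.43 − 0.95 = 2.48 V.
Assume saturation: I_D = ½ k_n V_ov² = 0.5 × 2.62 × 2.48² = 8.06 mA, giving V_DS = V_DD − I_D R_D = 14.8 − 8.06 × 0.884 = 7.68 V.
V_DS = 7.68 V ≥ V_ov = 2.48 V, confirming saturation.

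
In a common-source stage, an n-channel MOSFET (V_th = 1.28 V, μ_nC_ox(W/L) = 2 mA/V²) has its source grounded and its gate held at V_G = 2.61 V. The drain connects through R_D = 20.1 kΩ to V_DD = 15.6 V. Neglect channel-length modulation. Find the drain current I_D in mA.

V_GS = V_G = 2.61 V, so V_ov = 2.61 − 1.28 = 1.33 V.
Assume saturation: I_D = ½ k_n V_ov² = 0.5 × 2 × 1.33² = 1.77 mA, giving V_DS = V_DD − I_D R_D = 15.6 − 1.77 × 20.1 = -20 V.
But -20 V < V_ov = 1.33 V, so the device is actually in triode.
In triode I_D = k_n[V_ov V_DS − ½ V_DS²] and I_D = (V_DD − V_DS)/R_D. Equating: 20.1 V_DS² − 54.47 V_DS + 15.6 = 0, giving V_DS = 0.326 V (the root below V_ov).
I_D = (15.6 − 0.326) / 20.1 = 0.76 mA.

I_D = 0.760 mA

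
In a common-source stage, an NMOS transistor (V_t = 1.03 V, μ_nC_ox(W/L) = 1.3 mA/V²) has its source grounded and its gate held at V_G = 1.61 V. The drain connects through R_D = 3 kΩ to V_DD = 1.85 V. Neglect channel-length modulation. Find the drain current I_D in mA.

V_GS = V_G = 1.61 V, so V_ov = 1.61 − 1.03 = 0.58 V.
Assume saturation: I_D = ½ k_n V_ov² = 0.5 × 1.3 × 0.58² = 0.219 mA, giving V_DS = V_DD − I_D R_D = 1.85 − 0.219 × 3 = 1.19 V.
V_DS = 1.19 V ≥ V_ov = 0.58 V, confirming saturation.

I_D = 0.219 mA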